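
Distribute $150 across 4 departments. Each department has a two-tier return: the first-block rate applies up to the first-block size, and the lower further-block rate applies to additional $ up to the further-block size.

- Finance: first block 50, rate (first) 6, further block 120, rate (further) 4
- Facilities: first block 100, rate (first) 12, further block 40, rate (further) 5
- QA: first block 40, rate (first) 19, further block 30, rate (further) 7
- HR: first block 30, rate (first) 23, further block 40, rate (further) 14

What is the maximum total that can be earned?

Order all 8 blocks by rate: HR/T1 23 > QA/T1 19 > HR/T2 14 > Facilities/T1 12 > QA/T2 7 > Finance/T1 6 > Facilities/T2 5 > Finance/T2 4.
HR T1 at 23: fill all 30 — 120 left.
Fill QA T1 block (40 at 19) — 80 left.
HR T2 at 14: fill all 40 — 40 left.
Facilities T1 at 12: only 40 left, fill 40.
Total = 23×30 + 19×40 + 14×40 + 12×40 = 2490.

2490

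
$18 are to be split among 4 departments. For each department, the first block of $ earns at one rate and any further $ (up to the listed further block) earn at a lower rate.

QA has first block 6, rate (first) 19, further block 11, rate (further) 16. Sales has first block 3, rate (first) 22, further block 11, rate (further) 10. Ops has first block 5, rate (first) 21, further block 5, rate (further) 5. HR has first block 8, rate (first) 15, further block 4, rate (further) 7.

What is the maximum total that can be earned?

Treat each block as its own option and order by rate: Sales/first 22 > Ops/first 21 > QA/first 19 > QA/second 16 > HR/first 15 > Sales/second 10 > HR/second 7 > Ops/second 5.
Sales first at 22: fill all 3 → 15 left.
Ops/first (21): +5 → 10 left.
QA/first (19): +6 → 4 left.
QA/second: +4 of 11 at 16; pool empty.
Total = 22×3 + 21×5 + 19×6 + 16×4 = 349.

349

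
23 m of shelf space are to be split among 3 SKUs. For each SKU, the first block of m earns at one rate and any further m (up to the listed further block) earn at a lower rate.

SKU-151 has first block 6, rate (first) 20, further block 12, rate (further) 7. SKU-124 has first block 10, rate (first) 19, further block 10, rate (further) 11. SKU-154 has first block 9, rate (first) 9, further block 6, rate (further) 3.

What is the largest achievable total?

387

Order all 6 blocks by rate: SKU-151/tier1 20 > SKU-124/tier1 19 > SKU-124/tier2 11 > SKU-154/tier1 9 > SKU-151/tier2 7 > SKU-154/tier2 3.
SKU-151/tier1 (20): +6 → 17 left.
Fill SKU-124 tier1 block (10 at 19) → 7 left.
SKU-124/tier2: +7 of 10 at 11; pool empty.
Total = 20×6 + 19×10 + 11×7 = 387.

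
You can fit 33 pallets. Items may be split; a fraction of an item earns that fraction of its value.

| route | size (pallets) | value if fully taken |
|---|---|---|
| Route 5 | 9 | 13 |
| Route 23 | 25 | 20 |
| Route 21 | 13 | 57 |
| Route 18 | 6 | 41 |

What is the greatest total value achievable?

Rank by value-to-size ratio: Route 18 41/6≈6.83, Route 21 57/13≈4.38, Route 5 13/9≈1.44, Route 23 20/25≈0.8.
Take all of Route 18 (6 pallets, value 41) → 27 pallets left.
Route 21: take in full, 13 pallets for value 57 → 14 left.
All 9 pallets of Route 5 fit (value 13) → 5 remain.
Only 5 pallets remain; take 5/25 of Route 23 for value 20×5/25 = 4.
Total value = 115.

115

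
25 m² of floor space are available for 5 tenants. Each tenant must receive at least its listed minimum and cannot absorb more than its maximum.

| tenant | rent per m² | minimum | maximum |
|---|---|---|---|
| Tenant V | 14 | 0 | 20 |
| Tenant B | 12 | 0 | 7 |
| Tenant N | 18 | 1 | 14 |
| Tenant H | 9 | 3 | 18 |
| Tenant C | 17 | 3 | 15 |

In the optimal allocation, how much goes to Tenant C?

8

Meeting every minimum uses 0+0+1+3+3 = 7 m², leaving 18.
Rank by rent per m²: Tenant N 18 > Tenant C 17 > Tenant V 14 > Tenant B 12 > Tenant H 9.
Tenant N: +13 to 14 (cap) ; 5 left.
Only 5 left; Tenant C takes them to reach 8.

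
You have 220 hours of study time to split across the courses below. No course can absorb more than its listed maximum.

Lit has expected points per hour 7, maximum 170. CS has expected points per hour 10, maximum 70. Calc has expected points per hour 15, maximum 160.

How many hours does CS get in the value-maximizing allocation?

60

Order the courses by expected points per hour: Calc 15 > CS 10 > Lit 7.
Calc: +160 to 160 (cap) — 60 left.
Only 60 left; CS takes them to reach 60.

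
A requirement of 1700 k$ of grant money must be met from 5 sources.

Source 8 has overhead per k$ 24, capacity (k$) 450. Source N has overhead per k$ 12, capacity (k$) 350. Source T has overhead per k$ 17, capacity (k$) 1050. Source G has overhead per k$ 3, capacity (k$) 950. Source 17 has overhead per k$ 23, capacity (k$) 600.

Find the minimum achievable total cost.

Fill from the cheapest source first.
Source G (3): use full 950 — 750 k$ to go.
Source N at 12: take all 350 k$ — 400 still needed.
Take 400 from Source T at 17 to finish.
Source 17, Source 8: unused.
Cost = 950×3 + 350×12 + 400×17 = 13850.

13850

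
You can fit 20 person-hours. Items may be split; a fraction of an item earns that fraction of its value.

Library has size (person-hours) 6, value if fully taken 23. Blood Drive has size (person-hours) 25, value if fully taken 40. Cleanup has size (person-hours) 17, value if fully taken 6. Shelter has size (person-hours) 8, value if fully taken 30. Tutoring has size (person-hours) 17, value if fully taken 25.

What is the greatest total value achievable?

62.6

Best value per unit of size first: Library 23/6≈3.83, Shelter 30/8≈3.75, Blood Drive 40/25≈1.6, Tutoring 25/17≈1.47, Cleanup 6/17≈0.353.
Library: take in full, 6 person-hours for value 23 ; 14 left.
Take all of Shelter (8 person-hours, value 30) ; 6 person-hours left.
6 person-hours left: a 6/25 share of Blood Drive gives 40×6/25 = 9.6.
Total value = 62.6.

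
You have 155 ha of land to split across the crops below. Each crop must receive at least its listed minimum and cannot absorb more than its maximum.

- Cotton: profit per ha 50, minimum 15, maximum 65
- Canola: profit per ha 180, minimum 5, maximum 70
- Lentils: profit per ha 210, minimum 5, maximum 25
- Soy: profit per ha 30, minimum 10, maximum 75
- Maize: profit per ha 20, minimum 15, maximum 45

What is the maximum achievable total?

20200

Meeting every minimum uses 15+5+5+10+15 = 50 ha, leaving 105.
Rank by profit per ha: Lentils 210 > Canola 180 > Cotton 50 > Soy 30 > Maize 20.
Lentils: +20 to 25 (cap) → 85 left.
Give Canola 65 more to hit its cap of 70 → 20 left.
Cotton: +20 (room for 50) → 35. Pool exhausted.
Total = 50×35 + 180×70 + 210×25 + 30×10 + 20×15 = 20200.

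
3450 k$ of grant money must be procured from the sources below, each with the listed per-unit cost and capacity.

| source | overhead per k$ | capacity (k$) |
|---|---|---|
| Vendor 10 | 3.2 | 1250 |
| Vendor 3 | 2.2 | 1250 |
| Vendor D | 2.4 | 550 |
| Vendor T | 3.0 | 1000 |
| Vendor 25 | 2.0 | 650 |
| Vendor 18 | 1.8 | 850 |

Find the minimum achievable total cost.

Use sources in increasing cost order.
Vendor 18 (1.8): use full 850 — 2600 k$ to go.
Vendor 25 (2.0): use full 650 — 1950 k$ to go.
Vendor 3 (2.2): use full 1250 — 700 k$ to go.
Vendor D (2.4): use full 550 — 150 k$ to go.
Vendor T at 3.0: take 150 of its 1000 — requirement met.
Vendor 10: unused.
Cost = 850×1.8 + 650×2.0 + 1250×2.2 + 550×2.4 + 150×3.0 = 7350.

7350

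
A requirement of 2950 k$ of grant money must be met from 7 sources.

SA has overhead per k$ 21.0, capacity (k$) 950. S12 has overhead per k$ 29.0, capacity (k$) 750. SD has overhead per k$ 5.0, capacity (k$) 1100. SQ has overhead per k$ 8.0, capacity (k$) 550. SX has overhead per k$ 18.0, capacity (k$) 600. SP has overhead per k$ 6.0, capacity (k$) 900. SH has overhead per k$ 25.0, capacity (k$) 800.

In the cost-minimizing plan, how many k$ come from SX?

Use sources in increasing cost order.
SD at 5.0: take all 1100 k$ ; 1850 still needed.
SP (6.0): use full 900 ; 950 k$ to go.
SQ at 8.0: take all 550 k$ ; 400 still needed.
SX (18.0): take the remaining 400 ; done.
SA, SH, S12: unused.

400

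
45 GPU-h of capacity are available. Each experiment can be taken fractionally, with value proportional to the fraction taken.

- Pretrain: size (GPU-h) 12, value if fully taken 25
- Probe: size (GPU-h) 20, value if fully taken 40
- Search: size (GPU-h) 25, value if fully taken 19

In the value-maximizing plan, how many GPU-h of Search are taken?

13

Rank by value-to-size ratio: Pretrain 25/12≈2.08, Probe 40/20≈2, Search 19/25≈0.76.
Pretrain: take in full, 12 GPU-h for value 25 — 33 left.
Take all of Probe (20 GPU-h, value 40) — 13 GPU-h left.
Fill the last 13 GPU-h with part of Search: 13/25 of it earns 9.88.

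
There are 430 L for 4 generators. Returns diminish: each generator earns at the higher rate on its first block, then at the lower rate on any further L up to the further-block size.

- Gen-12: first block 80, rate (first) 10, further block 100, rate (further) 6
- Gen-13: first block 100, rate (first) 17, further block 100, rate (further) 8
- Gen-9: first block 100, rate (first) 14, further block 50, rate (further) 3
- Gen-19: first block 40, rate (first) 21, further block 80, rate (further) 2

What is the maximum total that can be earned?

Rank every tier by rate: Gen-19/first 21 > Gen-13/first 17 > Gen-9/first 14 > Gen-12/first 10 > Gen-13/second 8 > Gen-12/second 6 > Gen-9/second 3 > Gen-19/second 2.
Fill Gen-19 first block (40 at 21) ; 390 left.
Gen-13 first at 17: fill all 100 ; 290 left.
Gen-9/first (14): +100 ; 190 left.
Gen-12/first (10): +80 ; 110 left.
Gen-13/second (8): +100 ; 10 left.
Gen-12/second: +10 of 100 at 6; pool empty.
Total = 21×40 + 17×100 + 14×100 + 10×80 + 8×100 + 6×10 = 5600.

5600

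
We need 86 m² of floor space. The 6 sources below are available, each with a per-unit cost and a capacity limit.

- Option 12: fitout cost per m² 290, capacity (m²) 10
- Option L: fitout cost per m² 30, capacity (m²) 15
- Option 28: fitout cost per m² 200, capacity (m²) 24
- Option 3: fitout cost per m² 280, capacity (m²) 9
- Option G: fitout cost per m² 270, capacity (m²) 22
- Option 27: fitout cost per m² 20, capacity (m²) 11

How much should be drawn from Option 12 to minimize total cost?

Fill from the cheapest source first.
Option 27 at 20: take all 11 m² — 75 still needed.
Option L (30): use full 15 — 60 m² to go.
Take 24 from Option 28 at 200 — need 36 more.
Take 22 from Option G at 270 — need 14 more.
Option 3 (280): use full 9 — 5 m² to go.
Take 5 from Option 12 at 290 to finish.

5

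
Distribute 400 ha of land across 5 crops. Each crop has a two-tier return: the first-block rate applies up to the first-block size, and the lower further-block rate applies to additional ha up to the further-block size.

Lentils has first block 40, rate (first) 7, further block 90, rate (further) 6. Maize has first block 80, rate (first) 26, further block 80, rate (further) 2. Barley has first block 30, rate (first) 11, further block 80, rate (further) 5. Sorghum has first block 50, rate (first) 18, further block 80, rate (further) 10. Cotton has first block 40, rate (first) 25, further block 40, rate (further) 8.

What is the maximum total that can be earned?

Treat each block as its own option and order by rate: Maize/T1 26 > Cotton/T1 25 > Sorghum/T1 18 > Barley/T1 11 > Sorghum/T2 10 > Cotton/T2 8 > Lentils/T1 7 > Lentils/T2 6 > Barley/T2 5 > Maize/T2 2.
Maize T1 at 26: fill all 80 — 320 left.
Cotton T1 at 25: fill all 40 — 280 left.
Fill Sorghum T1 block (50 at 18) — 230 left.
Barley/T1 (11): +30 — 200 left.
Sorghum T2 at 10: fill all 80 — 120 left.
Cotton T2 at 8: fill all 40 — 80 left.
Lentils T1 at 7: fill all 40 — 40 left.
Lentils/T2: +40 of 90 at 6; pool empty.
Total = 26×80 + 25×40 + 18×50 + 11×30 + 10×80 + 8×40 + 7×40 + 6×40 = 5950.

5950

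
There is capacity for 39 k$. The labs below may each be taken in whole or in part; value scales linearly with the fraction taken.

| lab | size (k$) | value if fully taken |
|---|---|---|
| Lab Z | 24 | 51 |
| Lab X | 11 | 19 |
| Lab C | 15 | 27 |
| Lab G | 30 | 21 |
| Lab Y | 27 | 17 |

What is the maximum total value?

Rank by value-to-size ratio: Lab Z 51/24≈2.12, Lab C 27/15≈1.8, Lab X 19/11≈1.73, Lab G 21/30≈0.7, Lab Y 17/27≈0.63.
All 24 k$ of Lab Z fit (value 51) ; 15 remain.
Take all of Lab C (15 k$, value 27) ; 0 k$ left.
Total value = 78.

78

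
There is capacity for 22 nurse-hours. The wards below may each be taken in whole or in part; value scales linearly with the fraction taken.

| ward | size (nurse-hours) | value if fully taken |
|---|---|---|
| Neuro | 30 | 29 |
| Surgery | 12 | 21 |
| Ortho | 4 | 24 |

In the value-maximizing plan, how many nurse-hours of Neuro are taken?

6

Rank by value-to-size ratio: Ortho 24/4≈6, Surgery 21/12≈1.75, Neuro 29/30≈0.967.
All 4 nurse-hours of Ortho fit (value 24) ; 18 remain.
All 12 nurse-hours of Surgery fit (value 21) ; 6 remain.
Only 6 nurse-hours remain; take 6/30 of Neuro for value 29×6/30 = 5.8.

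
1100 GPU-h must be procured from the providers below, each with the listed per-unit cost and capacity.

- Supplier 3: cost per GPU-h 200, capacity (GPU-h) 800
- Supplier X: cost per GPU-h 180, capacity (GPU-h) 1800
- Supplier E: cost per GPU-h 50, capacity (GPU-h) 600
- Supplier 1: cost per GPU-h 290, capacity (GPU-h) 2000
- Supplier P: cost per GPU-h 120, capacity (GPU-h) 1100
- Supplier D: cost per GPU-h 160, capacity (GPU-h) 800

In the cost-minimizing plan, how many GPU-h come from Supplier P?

Use providers in increasing cost order.
Supplier E (50): use full 600 ; 500 GPU-h to go.
Supplier P at 120: take 500 of its 1100 ; requirement met.
Supplier D, Supplier X, Supplier 3, Supplier 1: unused.

500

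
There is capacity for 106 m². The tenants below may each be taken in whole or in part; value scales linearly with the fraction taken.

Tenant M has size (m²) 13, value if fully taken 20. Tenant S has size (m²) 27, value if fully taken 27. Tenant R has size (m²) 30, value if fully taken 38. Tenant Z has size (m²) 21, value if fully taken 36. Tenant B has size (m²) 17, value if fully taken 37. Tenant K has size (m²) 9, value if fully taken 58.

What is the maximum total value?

Rank by value-to-size ratio: Tenant K 58/9≈6.44, Tenant B 37/17≈2.18, Tenant Z 36/21≈1.71, Tenant M 20/13≈1.54, Tenant R 38/30≈1.27, Tenant S 27/27≈1.
All 9 m² of Tenant K fit (value 58) → 97 remain.
Take all of Tenant B (17 m², value 37) → 80 m² left.
All 21 m² of Tenant Z fit (value 36) → 59 remain.
Take all of Tenant M (13 m², value 20) → 46 m² left.
Take all of Tenant R (30 m², value 38) → 16 m² left.
Fill the last 16 m² with part of Tenant S: 16/27 of it earns 16.
Total value = 205.

205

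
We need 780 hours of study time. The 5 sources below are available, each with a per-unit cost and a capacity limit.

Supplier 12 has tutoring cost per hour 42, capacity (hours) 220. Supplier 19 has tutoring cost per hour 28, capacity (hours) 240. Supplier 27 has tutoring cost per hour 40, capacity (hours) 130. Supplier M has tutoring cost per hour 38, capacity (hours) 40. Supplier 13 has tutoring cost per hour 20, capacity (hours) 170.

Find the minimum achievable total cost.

25240

Use sources in increasing cost order.
Supplier 13 (20): use full 170 — 610 hours to go.
Supplier 19 (28): use full 240 — 370 hours to go.
Take 40 from Supplier M at 38 — need 330 more.
Supplier 27 (40): use full 130 — 200 hours to go.
Take 200 from Supplier 12 at 42 to finish.
Cost = 170×20 + 240×28 + 40×38 + 130×40 + 200×42 = 25240.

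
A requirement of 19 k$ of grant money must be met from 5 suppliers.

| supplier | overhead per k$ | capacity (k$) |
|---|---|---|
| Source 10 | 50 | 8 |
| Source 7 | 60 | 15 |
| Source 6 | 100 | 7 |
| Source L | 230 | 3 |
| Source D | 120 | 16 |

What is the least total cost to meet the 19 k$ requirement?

Fill from the cheapest supplier first.
Source 10 (50): use full 8 ; 11 k$ to go.
Source 7 at 60: take 11 of its 15 ; requirement met.
Source 6, Source D, Source L: unused.
Cost = 8×50 + 11×60 = 1060.

1060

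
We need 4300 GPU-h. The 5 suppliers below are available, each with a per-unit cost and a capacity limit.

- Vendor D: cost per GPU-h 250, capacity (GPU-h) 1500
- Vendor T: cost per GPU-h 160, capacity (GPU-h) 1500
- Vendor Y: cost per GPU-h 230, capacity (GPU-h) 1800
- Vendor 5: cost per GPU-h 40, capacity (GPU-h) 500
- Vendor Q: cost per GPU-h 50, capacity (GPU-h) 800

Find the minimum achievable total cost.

645000

Cheapest first:
Vendor 5 at 40: take all 500 GPU-h ; 3800 still needed.
Vendor Q (50): use full 800 ; 3000 GPU-h to go.
Vendor T (160): use full 1500 ; 1500 GPU-h to go.
Take 1500 from Vendor Y at 230 to finish.
Vendor D: unused.
Cost = 500×40 + 800×50 + 1500×160 + 1500×230 = 645000.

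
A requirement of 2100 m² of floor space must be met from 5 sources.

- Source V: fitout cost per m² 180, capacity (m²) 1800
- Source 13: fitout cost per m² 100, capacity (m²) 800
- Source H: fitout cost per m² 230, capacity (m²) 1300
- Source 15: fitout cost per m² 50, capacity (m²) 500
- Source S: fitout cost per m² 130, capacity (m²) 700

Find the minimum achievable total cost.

Cheapest first:
Take 500 from Source 15 at 50 — need 1600 more.
Take 800 from Source 13 at 100 — need 800 more.
Source S at 130: take all 700 m² — 100 still needed.
Take 100 from Source V at 180 to finish.
Source H: unused.
Cost = 500×50 + 800×100 + 700×130 + 100×180 = 214000.

214000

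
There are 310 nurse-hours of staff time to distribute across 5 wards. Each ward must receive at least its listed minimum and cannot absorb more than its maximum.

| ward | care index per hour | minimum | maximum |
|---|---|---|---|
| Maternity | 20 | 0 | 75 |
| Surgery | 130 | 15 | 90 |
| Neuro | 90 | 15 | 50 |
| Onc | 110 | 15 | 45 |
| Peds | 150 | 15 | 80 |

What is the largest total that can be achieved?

34050

Meeting every minimum uses 0+15+15+15+15 = 60 nurse-hours, leaving 250.
Rank by care index per hour: Peds 150 > Surgery 130 > Onc 110 > Neuro 90 > Maternity 20.
Peds takes 65 more to reach its cap of 80 → 185 left.
Surgery takes 75 more to reach its cap of 90 → 110 left.
Onc: +30 to 45 (cap) → 80 left.
Neuro takes 35 more to reach its cap of 50 → 45 left.
Maternity has room for 75 more but only 45 remain, so it gets 45.
Total = 20×45 + 130×90 + 90×50 + 110×45 + 150×80 = 34050.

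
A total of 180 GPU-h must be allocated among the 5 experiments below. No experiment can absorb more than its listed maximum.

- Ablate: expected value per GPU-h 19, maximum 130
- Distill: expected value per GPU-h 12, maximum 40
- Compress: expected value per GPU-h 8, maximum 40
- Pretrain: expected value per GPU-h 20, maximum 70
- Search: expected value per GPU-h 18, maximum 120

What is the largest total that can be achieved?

3490

Highest expected value per GPU-h first: Pretrain 20 > Ablate 19 > Search 18 > Distill 12 > Compress 8.
Pretrain: +70 to 70 (cap) ; 110 left.
Ablate has room for 130 but only 110 remain, so it gets 110.
Total = 19×110 + 20×70 = 3490.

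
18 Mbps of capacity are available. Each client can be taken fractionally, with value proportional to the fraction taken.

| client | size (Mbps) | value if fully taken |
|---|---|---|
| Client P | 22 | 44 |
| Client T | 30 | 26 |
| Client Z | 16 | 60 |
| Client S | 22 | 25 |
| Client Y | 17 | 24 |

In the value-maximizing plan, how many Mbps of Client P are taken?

Best value per unit of size first: Client Z 60/16≈3.75, Client P 44/22≈2, Client Y 24/17≈1.41, Client S 25/22≈1.14, Client T 26/30≈0.867.
All 16 Mbps of Client Z fit (value 60) ; 2 remain.
2 Mbps left: a 2/22 share of Client P gives 44×2/22 = 4.

2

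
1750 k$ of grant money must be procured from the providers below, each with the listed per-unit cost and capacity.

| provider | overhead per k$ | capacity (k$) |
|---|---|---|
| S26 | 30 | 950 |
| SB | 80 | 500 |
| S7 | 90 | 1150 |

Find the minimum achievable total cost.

Use providers in increasing cost order.
S26 at 30: take all 950 k$ ; 800 still needed.
SB at 80: take all 500 k$ ; 300 still needed.
S7 (90): take the remaining 300 ; done.
Cost = 950×30 + 500×80 + 300×90 = 95500.

95500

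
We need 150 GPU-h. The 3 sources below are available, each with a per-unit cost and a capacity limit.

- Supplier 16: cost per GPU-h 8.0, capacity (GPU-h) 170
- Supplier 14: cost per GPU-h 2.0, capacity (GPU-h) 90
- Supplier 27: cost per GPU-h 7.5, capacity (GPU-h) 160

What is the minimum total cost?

Use sources in increasing cost order.
Take 90 from Supplier 14 at 2.0 ; need 60 more.
Supplier 27 (7.5): take the remaining 60 ; done.
Supplier 16: unused.
Cost = 90×2.0 + 60×7.5 = 630.

630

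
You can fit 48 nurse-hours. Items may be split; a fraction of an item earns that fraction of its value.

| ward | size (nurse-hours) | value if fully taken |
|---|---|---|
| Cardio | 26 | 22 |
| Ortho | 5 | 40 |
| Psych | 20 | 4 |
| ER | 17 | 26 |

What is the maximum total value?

88

Sort by value density: Ortho 40/5≈8, ER 26/17≈1.53, Cardio 22/26≈0.846, Psych 4/20≈0.2.
Take all of Ortho (5 nurse-hours, value 40) — 43 nurse-hours left.
ER: take in full, 17 nurse-hours for value 26 — 26 left.
All 26 nurse-hours of Cardio fit (value 22) — 0 remain.
Total value = 88.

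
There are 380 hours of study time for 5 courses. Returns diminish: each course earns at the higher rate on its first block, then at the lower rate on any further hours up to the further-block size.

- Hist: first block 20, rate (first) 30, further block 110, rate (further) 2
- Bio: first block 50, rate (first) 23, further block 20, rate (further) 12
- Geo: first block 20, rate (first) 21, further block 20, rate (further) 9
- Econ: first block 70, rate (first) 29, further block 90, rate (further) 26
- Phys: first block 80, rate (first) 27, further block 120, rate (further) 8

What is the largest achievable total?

Rank every tier by rate: Hist/tier1 30 > Econ/tier1 29 > Phys/tier1 27 > Econ/tier2 26 > Bio/tier1 23 > Geo/tier1 21 > Bio/tier2 12 > Geo/tier2 9 > Phys/tier2 8 > Hist/tier2 2.
Fill Hist tier1 block (20 at 30) ; 360 left.
Econ/tier1 (29): +70 ; 290 left.
Phys/tier1 (27): +80 ; 210 left.
Fill Econ tier2 block (90 at 26) ; 120 left.
Bio/tier1 (23): +50 ; 70 left.
Fill Geo tier1 block (20 at 21) ; 50 left.
Bio tier2 at 12: fill all 20 ; 30 left.
Geo/tier2 (9): +20 ; 10 left.
10 remain; put them into Phys tier2 at 8.
Total = 30×20 + 29×70 + 27×80 + 26×90 + 23×50 + 21×20 + 12×20 + 9×20 + 8×10 = 9200.

9200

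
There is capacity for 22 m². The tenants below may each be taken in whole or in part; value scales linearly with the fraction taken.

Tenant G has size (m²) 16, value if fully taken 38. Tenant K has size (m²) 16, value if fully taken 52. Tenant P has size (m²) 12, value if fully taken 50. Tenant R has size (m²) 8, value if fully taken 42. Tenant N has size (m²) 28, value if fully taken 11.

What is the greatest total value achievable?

Rank by value-to-size ratio: Tenant R 42/8≈5.25, Tenant P 50/12≈4.17, Tenant K 52/16≈3.25, Tenant G 38/16≈2.38, Tenant N 11/28≈0.393.
Take all of Tenant R (8 m², value 42) → 14 m² left.
Take all of Tenant P (12 m², value 50) → 2 m² left.
Fill the last 2 m² with part of Tenant K: 2/16 of it earns 6.5.
Total value = 98.5.

98.5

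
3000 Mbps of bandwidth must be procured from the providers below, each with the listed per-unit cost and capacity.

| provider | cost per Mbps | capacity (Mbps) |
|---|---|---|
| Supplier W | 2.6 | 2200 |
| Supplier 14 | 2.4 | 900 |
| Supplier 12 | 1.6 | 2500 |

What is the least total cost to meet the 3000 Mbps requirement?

5200

Cheapest first:
Take 2500 from Supplier 12 at 1.6 — need 500 more.
Take 500 from Supplier 14 at 2.4 to finish.
Supplier W: unused.
Cost = 2500×1.6 + 500×2.4 = 5200.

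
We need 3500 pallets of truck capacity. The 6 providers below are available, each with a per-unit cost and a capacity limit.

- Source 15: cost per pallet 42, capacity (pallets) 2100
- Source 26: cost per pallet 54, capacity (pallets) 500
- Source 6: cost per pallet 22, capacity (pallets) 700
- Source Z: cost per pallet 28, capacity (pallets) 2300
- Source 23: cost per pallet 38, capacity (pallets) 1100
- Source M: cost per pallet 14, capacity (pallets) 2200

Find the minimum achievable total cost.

Use providers in increasing cost order.
Source M (14): use full 2200 → 1300 pallets to go.
Source 6 at 22: take all 700 pallets → 600 still needed.
Source Z at 28: take 600 of its 2300 → requirement met.
Source 23, Source 15, Source 26: unused.
Cost = 2200×14 + 700×22 + 600×28 = 63000.

63000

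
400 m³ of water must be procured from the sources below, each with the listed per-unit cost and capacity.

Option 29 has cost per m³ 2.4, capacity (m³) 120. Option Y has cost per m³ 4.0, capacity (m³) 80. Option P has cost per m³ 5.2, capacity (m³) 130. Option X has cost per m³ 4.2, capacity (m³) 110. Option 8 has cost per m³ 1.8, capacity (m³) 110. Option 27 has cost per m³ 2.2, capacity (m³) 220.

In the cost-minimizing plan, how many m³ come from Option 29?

70

Use sources in increasing cost order.
Option 8 (1.8): use full 110 → 290 m³ to go.
Option 27 at 2.2: take all 220 m³ → 70 still needed.
Option 29 (2.4): take the remaining 70 → done.
Option Y, Option X, Option P: unused.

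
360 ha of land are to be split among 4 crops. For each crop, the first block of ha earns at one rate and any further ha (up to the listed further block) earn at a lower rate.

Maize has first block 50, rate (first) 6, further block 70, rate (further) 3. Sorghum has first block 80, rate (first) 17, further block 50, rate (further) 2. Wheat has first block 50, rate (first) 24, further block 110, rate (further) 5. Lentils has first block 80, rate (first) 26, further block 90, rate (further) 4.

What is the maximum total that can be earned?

Treat each block as its own option and order by rate: Lentils/T1 26 > Wheat/T1 24 > Sorghum/T1 17 > Maize/T1 6 > Wheat/T2 5 > Lentils/T2 4 > Maize/T2 3 > Sorghum/T2 2.
Lentils/T1 (26): +80 ; 280 left.
Wheat T1 at 24: fill all 50 ; 230 left.
Sorghum T1 at 17: fill all 80 ; 150 left.
Maize T1 at 6: fill all 50 ; 100 left.
100 remain; put them into Wheat T2 at 5.
Total = 26×80 + 24×50 + 17×80 + 6×50 + 5×100 = 5440.

5440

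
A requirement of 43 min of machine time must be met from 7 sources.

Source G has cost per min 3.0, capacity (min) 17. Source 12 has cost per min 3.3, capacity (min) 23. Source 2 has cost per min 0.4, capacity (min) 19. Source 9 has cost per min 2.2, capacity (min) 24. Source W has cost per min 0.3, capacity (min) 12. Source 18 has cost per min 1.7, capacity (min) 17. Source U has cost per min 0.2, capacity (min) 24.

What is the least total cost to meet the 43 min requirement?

11.2

Use sources in increasing cost order.
Source U at 0.2: take all 24 min — 19 still needed.
Take 12 from Source W at 0.3 — need 7 more.
Take 7 from Source 2 at 0.4 to finish.
Source 18, Source 9, Source G, Source 12: unused.
Cost = 24×0.2 + 12×0.3 + 7×0.4 = 11.2.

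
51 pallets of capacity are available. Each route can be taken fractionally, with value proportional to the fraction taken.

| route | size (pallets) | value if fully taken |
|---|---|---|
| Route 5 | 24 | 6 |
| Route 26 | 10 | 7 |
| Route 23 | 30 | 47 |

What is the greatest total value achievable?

56.75

Sort by value density: Route 23 47/30≈1.57, Route 26 7/10≈0.7, Route 5 6/24≈0.25.
Take all of Route 23 (30 pallets, value 47) — 21 pallets left.
Route 26: take in full, 10 pallets for value 7 — 11 left.
Fill the last 11 pallets with part of Route 5: 11/24 of it earns 2.75.
Total value = 56.75.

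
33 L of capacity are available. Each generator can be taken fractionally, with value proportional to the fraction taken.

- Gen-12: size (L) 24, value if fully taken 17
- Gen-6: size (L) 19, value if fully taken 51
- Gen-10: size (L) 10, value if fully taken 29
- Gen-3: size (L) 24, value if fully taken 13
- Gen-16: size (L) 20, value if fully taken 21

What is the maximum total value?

Best value per unit of size first: Gen-10 29/10≈2.9, Gen-6 51/19≈2.68, Gen-16 21/20≈1.05, Gen-12 17/24≈0.708, Gen-3 13/24≈0.542.
Take all of Gen-10 (10 L, value 29) — 23 L left.
Gen-6: take in full, 19 L for value 51 — 4 left.
4 L left: a 4/20 share of Gen-16 gives 21×4/20 = 4.2.
Total value = 84.2.

84.2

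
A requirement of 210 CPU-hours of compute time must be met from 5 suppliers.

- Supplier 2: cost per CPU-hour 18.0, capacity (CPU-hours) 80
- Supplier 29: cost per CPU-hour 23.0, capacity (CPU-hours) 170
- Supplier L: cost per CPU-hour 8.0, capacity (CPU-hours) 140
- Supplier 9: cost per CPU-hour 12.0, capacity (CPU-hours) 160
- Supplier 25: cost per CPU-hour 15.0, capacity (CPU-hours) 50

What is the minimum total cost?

1960

Fill from the cheapest supplier first.
Supplier L at 8.0: take all 140 CPU-hours → 70 still needed.
Supplier 9 at 12.0: take 70 of its 160 → requirement met.
Supplier 25, Supplier 2, Supplier 29: unused.
Cost = 140×8.0 + 70×12.0 = 1960.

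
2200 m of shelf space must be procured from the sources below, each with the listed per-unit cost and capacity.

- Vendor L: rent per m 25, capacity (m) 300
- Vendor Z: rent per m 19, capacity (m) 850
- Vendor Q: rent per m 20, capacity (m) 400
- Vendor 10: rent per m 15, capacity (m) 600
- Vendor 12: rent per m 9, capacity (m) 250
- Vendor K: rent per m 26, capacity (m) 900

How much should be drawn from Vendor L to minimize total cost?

Use sources in increasing cost order.
Take 250 from Vendor 12 at 9 → need 1950 more.
Take 600 from Vendor 10 at 15 → need 1350 more.
Take 850 from Vendor Z at 19 → need 500 more.
Vendor Q (20): use full 400 → 100 m to go.
Take 100 from Vendor L at 25 to finish.
Vendor K: unused.

100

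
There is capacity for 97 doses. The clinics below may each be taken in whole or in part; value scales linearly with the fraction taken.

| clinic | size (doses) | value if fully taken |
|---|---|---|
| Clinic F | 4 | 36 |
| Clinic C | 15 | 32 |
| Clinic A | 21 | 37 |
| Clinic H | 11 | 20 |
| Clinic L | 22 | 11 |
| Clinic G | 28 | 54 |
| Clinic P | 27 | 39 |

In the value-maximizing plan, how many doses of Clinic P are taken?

Rank by value-to-size ratio: Clinic F 36/4≈9, Clinic C 32/15≈2.13, Clinic G 54/28≈1.93, Clinic H 20/11≈1.82, Clinic A 37/21≈1.76, Clinic P 39/27≈1.44, Clinic L 11/22≈0.5.
Clinic F: take in full, 4 doses for value 36 ; 93 left.
All 15 doses of Clinic C fit (value 32) ; 78 remain.
All 28 doses of Clinic G fit (value 54) ; 50 remain.
Take all of Clinic H (11 doses, value 20) ; 39 doses left.
Clinic A: take in full, 21 doses for value 37 ; 18 left.
Only 18 doses remain; take 18/27 of Clinic P for value 39×18/27 = 26.

18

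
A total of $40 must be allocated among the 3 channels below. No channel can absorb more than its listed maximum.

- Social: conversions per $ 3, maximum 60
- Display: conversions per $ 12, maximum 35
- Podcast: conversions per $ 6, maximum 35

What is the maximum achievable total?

450

Highest conversions per $ first: Display 12 > Podcast 6 > Social 3.
Display: +35 to 35 (cap) → 5 left.
Only 5 left; Podcast takes them to reach 5.
Total = 12×35 + 6×5 = 450.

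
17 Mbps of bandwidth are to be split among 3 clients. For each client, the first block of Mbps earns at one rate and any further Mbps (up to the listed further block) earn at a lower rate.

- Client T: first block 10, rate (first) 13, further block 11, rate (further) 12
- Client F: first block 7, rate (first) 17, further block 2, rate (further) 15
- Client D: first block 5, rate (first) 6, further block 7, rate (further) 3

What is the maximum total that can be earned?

Order all 6 blocks by rate: Client F/first 17 > Client F/second 15 > Client T/first 13 > Client T/second 12 > Client D/first 6 > Client D/second 3.
Fill Client F first block (7 at 17) → 10 left.
Client F/second (15): +2 → 8 left.
Client T/first: +8 of 10 at 13; pool empty.
Total = 17×7 + 15×2 + 13×8 = 253.

253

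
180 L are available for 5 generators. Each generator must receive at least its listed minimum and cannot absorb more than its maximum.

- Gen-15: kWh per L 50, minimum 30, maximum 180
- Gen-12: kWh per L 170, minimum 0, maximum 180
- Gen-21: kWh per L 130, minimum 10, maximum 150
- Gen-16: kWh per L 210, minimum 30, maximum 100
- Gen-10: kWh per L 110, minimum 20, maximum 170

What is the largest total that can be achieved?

Meeting every minimum uses 30+0+10+30+20 = 90 L, leaving 90.
Order the generators by kWh per L: Gen-16 210 > Gen-12 170 > Gen-21 130 > Gen-10 110 > Gen-15 50.
Gen-16 takes 70 more to reach its cap of 100 ; 20 left.
Only 20 left; Gen-12 takes them to reach 20.
Total = 50×30 + 170×20 + 130×10 + 210×100 + 110×20 = 29400.

29400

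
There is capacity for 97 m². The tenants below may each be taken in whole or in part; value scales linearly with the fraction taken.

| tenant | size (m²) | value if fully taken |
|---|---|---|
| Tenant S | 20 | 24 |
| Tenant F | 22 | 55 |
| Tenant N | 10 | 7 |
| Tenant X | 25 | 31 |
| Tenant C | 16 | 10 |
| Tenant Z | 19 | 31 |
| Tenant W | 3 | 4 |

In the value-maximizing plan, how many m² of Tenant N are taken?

8

Best value per unit of size first: Tenant F 55/22≈2.5, Tenant Z 31/19≈1.63, Tenant W 4/3≈1.33, Tenant X 31/25≈1.24, Tenant S 24/20≈1.2, Tenant N 7/10≈0.7, Tenant C 10/16≈0.625.
All 22 m² of Tenant F fit (value 55) → 75 remain.
All 19 m² of Tenant Z fit (value 31) → 56 remain.
All 3 m² of Tenant W fit (value 4) → 53 remain.
Take all of Tenant X (25 m², value 31) → 28 m² left.
All 20 m² of Tenant S fit (value 24) → 8 remain.
8 m² left: a 8/10 share of Tenant N gives 7×8/10 = 5.6.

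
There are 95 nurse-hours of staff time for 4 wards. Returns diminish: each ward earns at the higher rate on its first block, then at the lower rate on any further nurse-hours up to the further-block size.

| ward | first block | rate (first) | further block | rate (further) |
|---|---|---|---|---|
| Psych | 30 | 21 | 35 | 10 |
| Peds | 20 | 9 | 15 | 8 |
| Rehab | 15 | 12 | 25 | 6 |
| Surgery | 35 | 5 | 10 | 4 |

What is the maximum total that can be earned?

1295

Rank every tier by rate: Psych/tier1 21 > Rehab/tier1 12 > Psych/tier2 10 > Peds/tier1 9 > Peds/tier2 8 > Rehab/tier2 6 > Surgery/tier1 5 > Surgery/tier2 4.
Fill Psych tier1 block (30 at 21) ; 65 left.
Rehab tier1 at 12: fill all 15 ; 50 left.
Psych/tier2 (10): +35 ; 15 left.
Peds tier1 at 9: only 15 left, fill 15.
Total = 21×30 + 12×15 + 10×35 + 9×15 = 1295.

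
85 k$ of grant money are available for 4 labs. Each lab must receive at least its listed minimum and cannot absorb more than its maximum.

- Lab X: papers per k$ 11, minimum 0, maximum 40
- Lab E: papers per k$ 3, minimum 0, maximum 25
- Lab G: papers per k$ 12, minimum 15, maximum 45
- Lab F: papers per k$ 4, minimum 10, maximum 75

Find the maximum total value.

910

Meeting every minimum uses 0+0+15+10 = 25 k$, leaving 60.
Rank by papers per k$: Lab G 12 > Lab X 11 > Lab F 4 > Lab E 3.
Lab G takes 30 more to reach its cap of 45 — 30 left.
Only 30 left; Lab X takes them to reach 30.
Total = 11×30 + 12×45 + 4×10 = 910.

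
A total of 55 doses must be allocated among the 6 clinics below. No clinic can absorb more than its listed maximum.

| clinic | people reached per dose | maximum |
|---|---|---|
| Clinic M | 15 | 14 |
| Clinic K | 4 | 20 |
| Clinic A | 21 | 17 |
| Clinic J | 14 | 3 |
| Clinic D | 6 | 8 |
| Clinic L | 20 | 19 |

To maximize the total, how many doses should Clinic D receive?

Rank by people reached per dose: Clinic A 21 > Clinic L 20 > Clinic M 15 > Clinic J 14 > Clinic D 6 > Clinic K 4.
Give Clinic A 17 to hit its cap of 17 ; 38 left.
Clinic L takes 19 to reach its cap of 19 ; 19 left.
Clinic M takes 14 to reach its cap of 14 ; 5 left.
Give Clinic J 3 to hit its cap of 3 ; 2 left.
Clinic D has room for 8 but only 2 remain, so it gets 2.

2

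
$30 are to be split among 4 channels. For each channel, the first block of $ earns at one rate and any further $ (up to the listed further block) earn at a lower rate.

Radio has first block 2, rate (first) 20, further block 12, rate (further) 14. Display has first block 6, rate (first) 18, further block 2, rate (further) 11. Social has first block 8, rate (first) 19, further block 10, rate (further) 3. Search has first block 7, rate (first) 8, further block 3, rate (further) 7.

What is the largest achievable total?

490

Order all 8 blocks by rate: Radio/tier1 20 > Social/tier1 19 > Display/tier1 18 > Radio/tier2 14 > Display/tier2 11 > Search/tier1 8 > Search/tier2 7 > Social/tier2 3.
Fill Radio tier1 block (2 at 20) ; 28 left.
Social tier1 at 19: fill all 8 ; 20 left.
Display tier1 at 18: fill all 6 ; 14 left.
Radio/tier2 (14): +12 ; 2 left.
Display tier2 at 11: fill all 2 ; 0 left.
Total = 20×2 + 19×8 + 18×6 + 14×12 + 11×2 = 490.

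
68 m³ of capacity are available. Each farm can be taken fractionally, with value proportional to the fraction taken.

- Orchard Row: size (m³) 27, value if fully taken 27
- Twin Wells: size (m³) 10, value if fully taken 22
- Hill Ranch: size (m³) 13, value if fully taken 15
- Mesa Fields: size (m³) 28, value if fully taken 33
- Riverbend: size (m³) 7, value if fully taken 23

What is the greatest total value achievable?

Sort by value density: Riverbend 23/7≈3.29, Twin Wells 22/10≈2.2, Mesa Fields 33/28≈1.18, Hill Ranch 15/13≈1.15, Orchard Row 27/27≈1.
Riverbend: take in full, 7 m³ for value 23 → 61 left.
Twin Wells: take in full, 10 m³ for value 22 → 51 left.
All 28 m³ of Mesa Fields fit (value 33) → 23 remain.
Take all of Hill Ranch (13 m³, value 15) → 10 m³ left.
Only 10 m³ remain; take 10/27 of Orchard Row for value 27×10/27 = 10.
Total value = 103.

103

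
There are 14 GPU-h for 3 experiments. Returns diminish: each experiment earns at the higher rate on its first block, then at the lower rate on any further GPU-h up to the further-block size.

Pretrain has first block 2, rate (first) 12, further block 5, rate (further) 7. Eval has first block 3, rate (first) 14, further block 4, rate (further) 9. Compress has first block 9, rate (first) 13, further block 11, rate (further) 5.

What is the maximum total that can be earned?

Rank every tier by rate: Eval/T1 14 > Compress/T1 13 > Pretrain/T1 12 > Eval/T2 9 > Pretrain/T2 7 > Compress/T2 5.
Eval/T1 (14): +3 — 11 left.
Fill Compress T1 block (9 at 13) — 2 left.
Pretrain T1 at 12: fill all 2 — 0 left.
Total = 14×3 + 13×9 + 12×2 = 183.

183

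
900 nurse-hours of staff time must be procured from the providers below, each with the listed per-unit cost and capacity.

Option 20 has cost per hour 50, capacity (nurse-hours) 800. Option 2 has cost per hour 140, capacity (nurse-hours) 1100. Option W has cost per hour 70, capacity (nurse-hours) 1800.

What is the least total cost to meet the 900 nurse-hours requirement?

47000

Fill from the cheapest provider first.
Option 20 (50): use full 800 ; 100 nurse-hours to go.
Option W at 70: take 100 of its 1800 ; requirement met.
Option 2: unused.
Cost = 800×50 + 100×70 = 47000.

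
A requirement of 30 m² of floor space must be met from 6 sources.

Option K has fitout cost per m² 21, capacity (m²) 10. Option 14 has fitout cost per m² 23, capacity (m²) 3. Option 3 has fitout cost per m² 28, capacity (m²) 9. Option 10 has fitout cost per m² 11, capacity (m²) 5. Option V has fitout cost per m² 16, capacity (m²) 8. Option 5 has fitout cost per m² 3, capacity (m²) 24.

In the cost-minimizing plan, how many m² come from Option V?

1

Fill from the cheapest source first.
Option 5 at 3: take all 24 m² — 6 still needed.
Take 5 from Option 10 at 11 — need 1 more.
Option V (16): take the remaining 1 — done.
Option K, Option 14, Option 3: unused.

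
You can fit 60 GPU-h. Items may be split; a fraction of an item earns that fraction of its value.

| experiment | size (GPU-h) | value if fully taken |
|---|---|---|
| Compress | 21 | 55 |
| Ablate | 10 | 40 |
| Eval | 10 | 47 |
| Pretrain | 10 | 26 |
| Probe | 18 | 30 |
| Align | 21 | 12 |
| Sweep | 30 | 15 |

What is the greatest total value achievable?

183

Rank by value-to-size ratio: Eval 47/10≈4.7, Ablate 40/10≈4, Compress 55/21≈2.62, Pretrain 26/10≈2.6, Probe 30/18≈1.67, Align 12/21≈0.571, Sweep 15/30≈0.5.
Eval: take in full, 10 GPU-h for value 47 → 50 left.
Ablate: take in full, 10 GPU-h for value 40 → 40 left.
Take all of Compress (21 GPU-h, value 55) → 19 GPU-h left.
Take all of Pretrain (10 GPU-h, value 26) → 9 GPU-h left.
Only 9 GPU-h remain; take 9/18 of Probe for value 30×9/18 = 15.
Total value = 183.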